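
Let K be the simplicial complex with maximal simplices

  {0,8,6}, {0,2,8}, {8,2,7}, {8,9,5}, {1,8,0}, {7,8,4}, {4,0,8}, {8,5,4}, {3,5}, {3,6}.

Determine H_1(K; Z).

H_1 = Z.

Take the total order 0 < 1 < 2 < 3 < 4 < 5 < 6 < 7 < 8 < 9 on the vertex set. Then K (dimension 2) consists of the simplices:

  0-simplices (10): [0], [1], [2], [3], [4], [5], [6], [7], [8], [9]
  1-simplices (18): [0,1], [0,2], [0,4], [0,6], [0,8], [1,8], [2,7], [2,8], [3,5], [3,6], [4,5], [4,7], [4,8], [5,8], [5,9], [6,8], [7,8], [8,9]
  2-simplices (8): [0,1,8], [0,2,8], [0,4,8], [0,6,8], [2,7,8], [4,5,8], [4,7,8], [5,8,9]

Hence C_0 ≅ Z^10, C_1 ≅ Z^18, C_2 ≅ Z^8.

The boundary map ∂_1: C_1 → C_0 is given by ∂[p,q] = [q] − [p].
This gives a 10×18 integer matrix of rank 9; reducing to Smith normal form yields diagonal entries (1,1,1,1,1,1,1,1,1).

The boundary map ∂_2: C_2 → C_1 sends each 2-simplex [p,q,r] to [q,r] − [p,r] + [p,q]. For instance
  ∂[2,7,8] = [7,8] − [2,8] + [2,7],
  ∂[5,8,9] = [8,9] − [5,9] + [5,8].
As a 18×8 matrix over Z this has rank 8, with invariant factors (1,1,1,1,1,1,1,1).

Computing H_k = (kernel of ∂_k) / (image of ∂_{k+1}):

  H_1: rank ker ∂_1 − rank ∂_2 = (18 − 9) − 8 = 1, and the invariant factors of ∂_2 are all 1, so H_1 ≅ Z.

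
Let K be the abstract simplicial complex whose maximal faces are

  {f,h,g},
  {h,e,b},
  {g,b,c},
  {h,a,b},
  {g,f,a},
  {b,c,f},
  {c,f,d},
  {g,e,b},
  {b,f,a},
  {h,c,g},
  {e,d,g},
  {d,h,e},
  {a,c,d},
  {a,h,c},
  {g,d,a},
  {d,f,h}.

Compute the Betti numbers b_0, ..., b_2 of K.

b_0 = 1, b_1 = 2, b_2 = 1.

Order the vertices as a < b < c < d < e < f < g < h. Listing each simplex with vertices in this order, K has dimension 2 with simplices:

  0-simplices (8): a, b, c, d, e, f, g, h
  1-simplices (24): ab, ac, ad, af, ag, ah, bc, be, bf, bg, bh, cd, cf, cg, ch, de, df, dg, dh, eg, eh, fg, fh, gh
  2-simplices (16): abf, abh, acd, ach, adg, afg, bcf, bcg, beg, beh, cdf, cgh, deg, deh, dfh, fgh

giving chain groups C_0 ≅ Z^8, C_1 ≅ Z^24, C_2 ≅ Z^16.

The boundary map ∂_1: C_1 → C_0 sends each edge [p,q] (with p < q) to q − p.
The resulting 8×24 matrix has rank 7, and its Smith normal form has invariant factors (1,1,1,1,1,1,1).

Boundary ∂_2: C_2 → C_1 sends each 2-simplex [p,q,r] to [q,r] − [p,r] + [p,q]. For instance
  ∂deh = eh − dh + de,
  ∂bcf = cf − bf + bc.
The resulting 24×16 matrix has rank 15, and its Smith normal form has invariant factors (1,1,1,1,1,1,1,1,1,1,1,1,1,1,1).

Computing H_k = (kernel of ∂_k) / (image of ∂_{k+1}):

  H_0: rank C_0 − rank ∂_1 = 8 − 7 = 1, and the invariant factors of ∂_1 are all 1, so H_0 ≅ Z.
  H_1: rank ker ∂_1 − rank ∂_2 = (24 − 7) − 15 = 2, and the invariant factors of ∂_2 are all 1, so H_1 ≅ Z^2.
  H_2: rank ker ∂_2 − rank ∂_3 = (16 − 15) − 0 = 1, and there is no ∂_3, so H_2 ≅ Z.

(K is a triangulation of the torus T^2.)

Hence the Betti numbers are b_0 = 1, b_1 = 2, b_2 = 1.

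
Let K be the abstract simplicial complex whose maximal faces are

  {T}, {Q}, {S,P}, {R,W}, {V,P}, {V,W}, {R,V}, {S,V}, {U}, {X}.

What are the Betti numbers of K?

b_0 = 5, b_1 = 2.

Fix the vertex order P < Q < R < S < T < U < V < W < X and write every simplex with vertices in increasing order. Then dim K = 1 and the simplices of K are:

  0-simplices (9): P, Q, R, S, T, U, V, W, X
  1-simplices (6): PS, PV, RV, RW, SV, VW

Hence C_0 ≅ Z^9, C_1 ≅ Z^6.

Boundary ∂_1: C_1 → C_0 is given by ∂[p,q] = [q] − [p]. For instance
  ∂SV = V − S.
The 9×6 boundary matrix has rank 4 and Smith normal form diag(1,1,1,1).

Now H_k = ker ∂_k / im ∂_{k+1}, so:

  H_0: rank C_0 − rank ∂_1 = 9 − 4 = 5, and the invariant factors of ∂_1 are all 1, so H_0 = Z^5.
  H_1: rank ker ∂_1 − rank ∂_2 = (6 − 4) − 0 = 2, and there is no ∂_2, so H_1 = Z^2.

(K is a triangulation of the disjoint union of a wedge of 2 circles and a set of 4 points.)

Hence the Betti numbers are b_0 = 5, b_1 = 2.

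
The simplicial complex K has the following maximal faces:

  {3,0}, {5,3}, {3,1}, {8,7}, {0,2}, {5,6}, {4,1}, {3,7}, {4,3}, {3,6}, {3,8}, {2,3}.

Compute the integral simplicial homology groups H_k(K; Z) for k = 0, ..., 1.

We work with the vertex ordering 0 < 1 < 2 < 3 < 4 < 5 < 6 < 7 < 8. The simplices of K, each written with vertices in increasing order, are:

  0-simplices (9): [0], [1], [2], [3], [4], [5], [6], [7], [8]
  1-simplices (12): [0,2], [0,3], [1,3], [1,4], [2,3], [3,4], [3,5], [3,6], [3,7], [3,8], [5,6], [7,8]

giving chain groups C_0 ≅ Z^9, C_1 ≅ Z^12.

Boundary ∂_1: C_1 → C_0 maps an edge to its endpoints' difference, ∂[p,q] = q − p.
The 9×12 boundary matrix has rank 8 and Smith normal form diag(1,1,1,1,1,1,1,1).

From H_k ≅ ker(∂_k) / im(∂_{k+1}) we obtain:

  H_0: rank C_0 − rank ∂_1 = 9 − 8 = 1, and the invariant factors of ∂_1 are all 1, so H_0 = Z.
  H_1: rank ker ∂_1 − rank ∂_2 = (12 − 8) − 0 = 4, and there is no ∂_2, so H_1 = Z^4.

As a check, the Euler characteristic is 9 − 12 = -3, which agrees with 1 − 4 = -3.

H_0 = Z,  H_1 = Z^4.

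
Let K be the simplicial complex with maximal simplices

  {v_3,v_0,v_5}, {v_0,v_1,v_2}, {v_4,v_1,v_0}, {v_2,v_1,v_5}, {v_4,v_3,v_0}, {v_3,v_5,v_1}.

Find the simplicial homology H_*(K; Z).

H_0 ≅ Z,  H_1 ≅ Z,  H_2 = 0.

We work with the vertex ordering v_0 < v_1 < v_2 < v_3 < v_4 < v_5. The simplices of K, each written with vertices in increasing order, are:

  0-simplices (6): [v_0], [v_1], [v_2], [v_3], [v_4], [v_5]
  1-simplices (12): [v_0,v_1], [v_0,v_2], [v_0,v_3], [v_0,v_4], [v_0,v_5], [v_1,v_2], [v_1,v_3], [v_1,v_4], [v_1,v_5], [v_2,v_5], [v_3,v_4], [v_3,v_5]
  2-simplices (6): [v_0,v_1,v_2], [v_0,v_1,v_4], [v_0,v_3,v_4], [v_0,v_3,v_5], [v_1,v_2,v_5], [v_1,v_3,v_5]

Hence C_0 ≅ Z^6, C_1 ≅ Z^12, C_2 ≅ Z^6.

∂_1: C_1 → C_0 is given by ∂[p,q] = [q] − [p]. For instance
  ∂[v_1,v_3] = [v_3] − [v_1].
As a 6×12 matrix over Z this has rank 5, with invariant factors (1,1,1,1,1).

∂_2: C_2 → C_1 maps a triangle to the signed sum of its edges. For instance
  ∂[v_0,v_1,v_4] = [v_1,v_4] − [v_0,v_4] + [v_0,v_1],
  ∂[v_0,v_1,v_2] = [v_1,v_2] − [v_0,v_2] + [v_0,v_1].
As a 12×6 matrix over Z this has rank 6, with invariant factors (1,1,1,1,1,1).

From H_k ≅ ker(∂_k) / im(∂_{k+1}) we obtain:

  H_0: rank C_0 − rank ∂_1 = 6 − 5 = 1, and the invariant factors of ∂_1 are all 1, so H_0 = Z.
  H_1: rank ker ∂_1 − rank ∂_2 = (12 − 5) − 6 = 1, and the invariant factors of ∂_2 are all 1, so H_1 = Z.
  H_2: rank ker ∂_2 − rank ∂_3 = (6 − 6) − 0 = 0, and there is no ∂_3, so H_2 = 0.

(K is a triangulation of the cylinder S^1 x I.)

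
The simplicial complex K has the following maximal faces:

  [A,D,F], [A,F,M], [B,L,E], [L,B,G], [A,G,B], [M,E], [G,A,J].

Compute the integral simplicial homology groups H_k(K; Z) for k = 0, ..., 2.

Fix the vertex order A < B < D < E < F < G < J < L < M and write every simplex with vertices in increasing order. Then dim K = 2 and the simplices of K are:

  0-simplices (9): A, B, D, E, F, G, J, L, M
  1-simplices (15): AB, AD, AF, AG, AJ, AM, BE, BG, BL, DF, EL, EM, FM, GJ, GL
  2-simplices (6): ABG, ADF, AFM, AGJ, BEL, BGL

so the chain groups are C_0 ≅ Z^9, C_1 ≅ Z^15, C_2 ≅ Z^6.

Boundary ∂_1: C_1 → C_0 maps an edge to its endpoints' difference, ∂[p,q] = q − p.
The 9×15 boundary matrix has rank 8 and Smith normal form diag(1,1,1,1,1,1,1,1).

Boundary ∂_2: C_2 → C_1 sends each 2-simplex [p,q,r] to [q,r] − [p,r] + [p,q]. For instance
  ∂ABG = BG − AG + AB,
  ∂BEL = EL − BL + BE.
This gives a 15×6 integer matrix of rank 6; reducing to Smith normal form yields diagonal entries (1,1,1,1,1,1).

From H_k ≅ ker(∂_k) / im(∂_{k+1}) we obtain:

  H_0: rank C_0 − rank ∂_1 = 9 − 8 = 1, and the invariant factors of ∂_1 are all 1, so H_0 = Z.
  H_1: rank ker ∂_1 − rank ∂_2 = (15 − 8) − 6 = 1, and the invariant factors of ∂_2 are all 1, so H_1 = Z.
  H_2: rank ker ∂_2 − rank ∂_3 = (6 − 6) − 0 = 0, and there is no ∂_3, so H_2 = 0.

H_0 = Z,  H_1 = Z,  H_2 = 0.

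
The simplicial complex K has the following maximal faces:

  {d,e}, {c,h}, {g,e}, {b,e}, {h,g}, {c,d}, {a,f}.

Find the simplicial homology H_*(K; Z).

H_0 = Z^2,  H_1 = Z.

K has 8 vertices, 7 edges.
rank ∂_0 = 0, rank ∂_1 = 6 ⇒ b_0 = 8 − 0 − 6 = 2; all invariant factors of ∂_1 are 1 so no torsion. So H_0 ≅ Z^2.
rank ∂_1 = 6, rank ∂_2 = 0 ⇒ b_1 = 7 − 6 − 0 = 1. So H_1 ≅ Z.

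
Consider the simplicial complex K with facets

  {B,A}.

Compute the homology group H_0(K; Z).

H_0 = Z.

We work with the vertex ordering A < B. The simplices of K, each written with vertices in increasing order, are:

  0-simplices (2): A, B
  1-simplices (1): AB

Hence C_0 ≅ Z^2, C_1 ≅ Z^1.

∂_1: C_1 → C_0 sends each edge [p,q] (with p < q) to q − p.
This gives a 2×1 integer matrix of rank 1; reducing to Smith normal form yields diagonal entries (1).

From H_k ≅ ker(∂_k) / im(∂_{k+1}) we obtain:

  H_0: rank C_0 − rank ∂_1 = 2 − 1 = 1, and the invariant factors of ∂_1 are all 1, so H_0 = Z.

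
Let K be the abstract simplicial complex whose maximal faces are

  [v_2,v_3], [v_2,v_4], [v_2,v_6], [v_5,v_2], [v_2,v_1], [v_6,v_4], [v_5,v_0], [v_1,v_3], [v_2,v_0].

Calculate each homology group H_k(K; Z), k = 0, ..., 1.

H_0 ≅ Z,  H_1 ≅ Z^3.

Fix the vertex order v_0 < v_1 < v_2 < v_3 < v_4 < v_5 < v_6 and write every simplex with vertices in increasing order. Then dim K = 1 and the simplices of K are:

  0-simplices (7): [v_0], [v_1], [v_2], [v_3], [v_4], [v_5], [v_6]
  1-simplices (9): [v_0,v_2], [v_0,v_5], [v_1,v_2], [v_1,v_3], [v_2,v_3], [v_2,v_4], [v_2,v_5], [v_2,v_6], [v_4,v_6]

so the chain groups are C_0 ≅ Z^7, C_1 ≅ Z^9.

The boundary map ∂_1: C_1 → C_0 is given by ∂[p,q] = [q] − [p].
The 7×9 boundary matrix has rank 6 and Smith normal form diag(1,1,1,1,1,1).

Computing H_k = (kernel of ∂_k) / (image of ∂_{k+1}):

  H_0: rank C_0 − rank ∂_1 = 7 − 6 = 1, and the invariant factors of ∂_1 are all 1, so H_0 ≅ Z.
  H_1: rank ker ∂_1 − rank ∂_2 = (9 − 6) − 0 = 3, and there is no ∂_2, so H_1 ≅ Z^3.

As a check, the Euler characteristic is 7 − 9 = -2, which agrees with 1 − 3 = -2.
(K is a triangulation of a wedge of 3 circles.)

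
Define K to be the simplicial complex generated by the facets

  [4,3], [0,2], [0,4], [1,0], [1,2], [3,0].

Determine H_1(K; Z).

H_1 = Z^2.

Fix the vertex order 0 < 1 < 2 < 3 < 4 and write every simplex with vertices in increasing order. Then dim K = 1 and the simplices of K are:

  0-simplices (5): [0], [1], [2], [3], [4]
  1-simplices (6): [0,1], [0,2], [0,3], [0,4], [1,2], [3,4]

so the chain groups are C_0 ≅ Z^5, C_1 ≅ Z^6.

The boundary map ∂_1: C_1 → C_0 maps an edge to its endpoints' difference, ∂[p,q] = q − p. For instance
  ∂[0,4] = [4] − [0].
This gives a 5×6 integer matrix of rank 4; reducing to Smith normal form yields diagonal entries (1,1,1,1).

Reading off H_k = ker ∂_k / im ∂_{k+1}:

  H_1: rank ker ∂_1 − rank ∂_2 = (6 − 4) − 0 = 2, and there is no ∂_2, so H_1 = Z^2.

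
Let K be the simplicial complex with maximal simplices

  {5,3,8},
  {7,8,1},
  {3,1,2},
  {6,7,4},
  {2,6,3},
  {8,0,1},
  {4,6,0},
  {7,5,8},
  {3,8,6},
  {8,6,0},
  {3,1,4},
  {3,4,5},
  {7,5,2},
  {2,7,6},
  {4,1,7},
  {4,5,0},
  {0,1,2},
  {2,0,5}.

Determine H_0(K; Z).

Fix the vertex order 0 < 1 < 2 < 3 < 4 < 5 < 6 < 7 < 8 and write every simplex with vertices in increasing order. Then dim K = 2 and the simplices of K are:

  0-simplices (9): [0], [1], [2], [3], [4], [5], [6], [7], [8]
  1-simplices (27): (27 of them)
  2-simplices (18): [0,1,2], [0,1,8], [0,2,5], [0,4,5], [0,4,6], [0,6,8], [1,2,3], [1,3,4], [1,4,7], [1,7,8], [2,3,6], [2,5,7], [2,6,7], [3,4,5], [3,5,8], [3,6,8], [4,6,7], [5,7,8]

Hence C_0 ≅ Z^9, C_1 ≅ Z^27, C_2 ≅ Z^18.

The boundary map ∂_1: C_1 → C_0 is given by ∂[p,q] = [q] − [p]. For instance
  ∂[6,7] = [7] − [6].
The 9×27 boundary matrix has rank 8 and Smith normal form diag(1,1,1,1,1,1,1,1).

The boundary map ∂_2: C_2 → C_1 maps a triangle to the signed sum of its edges. For instance
  ∂[0,6,8] = [6,8] − [0,8] + [0,6],
  ∂[0,1,8] = [1,8] − [0,8] + [0,1].
The resulting 27×18 matrix has rank 17, and its Smith normal form has invariant factors (1,1,1,1,1,1,1,1,1,1,1,1,1,1,1,1,1).

Now H_k = ker ∂_k / im ∂_{k+1}, so:

  H_0: rank C_0 − rank ∂_1 = 9 − 8 = 1, and the invariant factors of ∂_1 are all 1, so H_0 ≅ Z.

H_0 = Z.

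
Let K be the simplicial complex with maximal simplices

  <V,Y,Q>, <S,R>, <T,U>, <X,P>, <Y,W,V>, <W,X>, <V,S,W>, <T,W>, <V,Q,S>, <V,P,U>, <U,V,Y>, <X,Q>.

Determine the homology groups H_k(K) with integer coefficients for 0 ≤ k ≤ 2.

H_0 = Z,  H_1 = Z^3,  H_2 = 0.

We work with the vertex ordering P < Q < R < S < T < U < V < W < X < Y. The simplices of K, each written with vertices in increasing order, are:

  0-simplices (10): P, Q, R, S, T, U, V, W, X, Y
  1-simplices (18): PU, PV, PX, QS, QV, QX, QY, RS, SV, SW, TU, TW, UV, UY, VW, VY, WX, WY
  2-simplices (6): PUV, QSV, QVY, SVW, UVY, VWY

giving chain groups C_0 ≅ Z^10, C_1 ≅ Z^18, C_2 ≅ Z^6.

The boundary map ∂_1: C_1 → C_0 sends each edge [p,q] (with p < q) to q − p. For instance
  ∂PV = V − P.
This gives a 10×18 integer matrix of rank 9; reducing to Smith normal form yields diagonal entries (1,1,1,1,1,1,1,1,1).

The boundary map ∂_2: C_2 → C_1 acts by ∂[p,q,r] = [q,r] − [p,r] + [p,q]. For instance
  ∂SVW = VW − SW + SV,
  ∂QSV = SV − QV + QS.
The 18×6 boundary matrix has rank 6 and Smith normal form diag(1,1,1,1,1,1).

From H_k ≅ ker(∂_k) / im(∂_{k+1}) we obtain:

  H_0: rank C_0 − rank ∂_1 = 10 − 9 = 1, and the invariant factors of ∂_1 are all 1, so H_0 = Z.
  H_1: rank ker ∂_1 − rank ∂_2 = (18 − 9) − 6 = 3, and the invariant factors of ∂_2 are all 1, so H_1 = Z^3.
  H_2: rank ker ∂_2 − rank ∂_3 = (6 − 6) − 0 = 0, and there is no ∂_3, so H_2 = 0.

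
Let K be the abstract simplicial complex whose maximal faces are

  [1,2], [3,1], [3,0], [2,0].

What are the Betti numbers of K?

b_0 = 1, b_1 = 1.

Order the vertices as 0 < 1 < 2 < 3. Listing each simplex with vertices in this order, K has dimension 1 with simplices:

  0-simplices (4): [0], [1], [2], [3]
  1-simplices (4): [0,2], [0,3], [1,2], [1,3]

so the chain groups are C_0 ≅ Z^4, C_1 ≅ Z^4.

The boundary map ∂_1: C_1 → C_0 maps an edge to its endpoints' difference, ∂[p,q] = q − p.
The 4×4 boundary matrix has rank 3 and Smith normal form diag(1,1,1).

From H_k ≅ ker(∂_k) / im(∂_{k+1}) we obtain:

  H_0: rank C_0 − rank ∂_1 = 4 − 3 = 1, and the invariant factors of ∂_1 are all 1, so H_0 ≅ Z.
  H_1: rank ker ∂_1 − rank ∂_2 = (4 − 3) − 0 = 1, and there is no ∂_2, so H_1 ≅ Z.

As a check, the Euler characteristic is 4 − 4 = 0, which agrees with 1 − 1 = 0.
(K is a triangulation of the circle S^1.)

Hence the Betti numbers are b_0 = 1, b_1 = 1.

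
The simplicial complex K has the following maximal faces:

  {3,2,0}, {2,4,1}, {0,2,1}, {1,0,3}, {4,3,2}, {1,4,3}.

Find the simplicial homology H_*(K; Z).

Fix the vertex order 0 < 1 < 2 < 3 < 4 and write every simplex with vertices in increasing order. Then dim K = 2 and the simplices of K are:

  0-simplices (5): [0], [1], [2], [3], [4]
  1-simplices (9): [0,1], [0,2], [0,3], [1,2], [1,3], [1,4], [2,3], [2,4], [3,4]
  2-simplices (6): [0,1,2], [0,1,3], [0,2,3], [1,2,4], [1,3,4], [2,3,4]

giving chain groups C_0 ≅ Z^5, C_1 ≅ Z^9, C_2 ≅ Z^6.

Boundary ∂_1: C_1 → C_0 sends each edge [p,q] (with p < q) to q − p. For instance
  ∂[0,3] = [3] − [0].
As a 5×9 matrix over Z this has rank 4, with invariant factors (1,1,1,1).

Boundary ∂_2: C_2 → C_1 acts by ∂[p,q,r] = [q,r] − [p,r] + [p,q]. For instance
  ∂[1,2,4] = [2,4] − [1,4] + [1,2],
  ∂[0,1,3] = [1,3] − [0,3] + [0,1].
As a 9×6 matrix over Z this has rank 5, with invariant factors (1,1,1,1,1).

Reading off H_k = ker ∂_k / im ∂_{k+1}:

  H_0: rank C_0 − rank ∂_1 = 5 − 4 = 1, and the invariant factors of ∂_1 are all 1, so H_0 ≅ Z.
  H_1: rank ker ∂_1 − rank ∂_2 = (9 − 4) − 5 = 0, and the invariant factors of ∂_2 are all 1, so H_1 ≅ 0.
  H_2: rank ker ∂_2 − rank ∂_3 = (6 − 5) − 0 = 1, and there is no ∂_3, so H_2 ≅ Z.

H_0 = Z,  H_1 = 0,  H_2 = Z.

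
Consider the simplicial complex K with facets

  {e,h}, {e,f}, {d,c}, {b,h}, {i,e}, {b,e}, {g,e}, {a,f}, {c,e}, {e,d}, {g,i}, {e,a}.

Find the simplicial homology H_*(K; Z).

We work with the vertex ordering a < b < c < d < e < f < g < h < i. The simplices of K, each written with vertices in increasing order, are:

  0-simplices (9): a, b, c, d, e, f, g, h, i
  1-simplices (12): ae, af, be, bh, cd, ce, de, ef, eg, eh, ei, gi

so the chain groups are C_0 ≅ Z^9, C_1 ≅ Z^12.

∂_1: C_1 → C_0 sends each edge [p,q] (with p < q) to q − p. For instance
  ∂de = e − d.
As a 9×12 matrix over Z this has rank 8, with invariant factors (1,1,1,1,1,1,1,1).

Now H_k = ker ∂_k / im ∂_{k+1}, so:

  H_0: rank C_0 − rank ∂_1 = 9 − 8 = 1, and the invariant factors of ∂_1 are all 1, so H_0 ≅ Z.
  H_1: rank ker ∂_1 − rank ∂_2 = (12 − 8) − 0 = 4, and there is no ∂_2, so H_1 ≅ Z^4.

H_0 ≅ Z,  H_1 ≅ Z^4.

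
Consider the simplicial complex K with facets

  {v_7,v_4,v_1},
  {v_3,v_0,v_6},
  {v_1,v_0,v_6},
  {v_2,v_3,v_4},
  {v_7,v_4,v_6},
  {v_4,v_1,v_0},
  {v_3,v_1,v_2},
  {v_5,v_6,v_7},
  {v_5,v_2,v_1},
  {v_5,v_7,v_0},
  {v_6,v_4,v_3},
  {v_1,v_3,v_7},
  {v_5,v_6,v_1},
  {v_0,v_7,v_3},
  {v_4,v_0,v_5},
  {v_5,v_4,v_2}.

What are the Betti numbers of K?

Order the vertices as v_0 < v_1 < v_2 < v_3 < v_4 < v_5 < v_6 < v_7. Listing each simplex with vertices in this order, K has dimension 2 with simplices:

  0-simplices (8): [v_0], [v_1], [v_2], [v_3], [v_4], [v_5], [v_6], [v_7]
  1-simplices (24): (24 of them)
  2-simplices (16): (16 of them)

so the chain groups are C_0 ≅ Z^8, C_1 ≅ Z^24, C_2 ≅ Z^16.

The boundary map ∂_1: C_1 → C_0 is given by ∂[p,q] = [q] − [p]. For instance
  ∂[v_5,v_6] = [v_6] − [v_5].
The resulting 8×24 matrix has rank 7, and its Smith normal form has invariant factors (1,1,1,1,1,1,1).

The boundary map ∂_2: C_2 → C_1 sends each 2-simplex [p,q,r] to [q,r] − [p,r] + [p,q]. For instance
  ∂[v_1,v_5,v_6] = [v_5,v_6] − [v_1,v_6] + [v_1,v_5],
  ∂[v_0,v_3,v_7] = [v_3,v_7] − [v_0,v_7] + [v_0,v_3].
This gives a 24×16 integer matrix of rank 15; reducing to Smith normal form yields diagonal entries (1,1,1,1,1,1,1,1,1,1,1,1,1,1,1).

Computing H_k = (kernel of ∂_k) / (image of ∂_{k+1}):

  H_0: rank C_0 − rank ∂_1 = 8 − 7 = 1, and the invariant factors of ∂_1 are all 1, so H_0 ≅ Z.
  H_1: rank ker ∂_1 − rank ∂_2 = (24 − 7) − 15 = 2, and the invariant factors of ∂_2 are all 1, so H_1 ≅ Z^2.
  H_2: rank ker ∂_2 − rank ∂_3 = (16 − 15) − 0 = 1, and there is no ∂_3, so H_2 ≅ Z.

As a check, the Euler characteristic is 8 − 24 + 16 = 0, which agrees with 1 − 2 + 1 = 0.

Hence the Betti numbers are b_0 = 1, b_1 = 2, b_2 = 1.

b_0 = 1, b_1 = 2, b_2 = 1.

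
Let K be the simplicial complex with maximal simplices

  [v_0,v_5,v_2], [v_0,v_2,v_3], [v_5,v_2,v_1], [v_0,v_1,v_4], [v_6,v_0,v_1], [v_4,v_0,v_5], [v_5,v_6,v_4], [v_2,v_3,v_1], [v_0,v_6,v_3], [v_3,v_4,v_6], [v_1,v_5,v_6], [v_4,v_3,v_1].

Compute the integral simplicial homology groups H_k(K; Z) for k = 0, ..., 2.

H_0 = Z,  H_1 = Z_2,  H_2 = 0.

K has 7 vertices, 18 edges, 12 triangles.
rank ∂_0 = 0, rank ∂_1 = 6 ⇒ b_0 = 7 − 0 − 6 = 1; all invariant factors of ∂_1 are 1 so no torsion. So H_0 ≅ Z.
rank ∂_1 = 6, rank ∂_2 = 12 ⇒ b_1 = 18 − 6 − 12 = 0; ∂_2 has invariant factor(s) [2] giving torsion. So H_1 ≅ Z_2.
rank ∂_2 = 12, rank ∂_3 = 0 ⇒ b_2 = 12 − 12 − 0 = 0. So H_2 ≅ 0.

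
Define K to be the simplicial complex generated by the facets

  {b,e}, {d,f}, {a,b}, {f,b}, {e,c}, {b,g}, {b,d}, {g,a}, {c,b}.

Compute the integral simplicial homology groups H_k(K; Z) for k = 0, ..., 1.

We work with the vertex ordering a < b < c < d < e < f < g. The simplices of K, each written with vertices in increasing order, are:

  0-simplices (7): a, b, c, d, e, f, g
  1-simplices (9): ab, ag, bc, bd, be, bf, bg, ce, df

so the chain groups are C_0 ≅ Z^7, C_1 ≅ Z^9.

The boundary map ∂_1: C_1 → C_0 sends each edge [p,q] (with p < q) to q − p. For instance
  ∂bg = g − b.
The 7×9 boundary matrix has rank 6 and Smith normal form diag(1,1,1,1,1,1).

From H_k ≅ ker(∂_k) / im(∂_{k+1}) we obtain:

  H_0: rank C_0 − rank ∂_1 = 7 − 6 = 1, and the invariant factors of ∂_1 are all 1, so H_0 = Z.
  H_1: rank ker ∂_1 − rank ∂_2 = (9 − 6) − 0 = 3, and there is no ∂_2, so H_1 = Z^3.

H_0 ≅ Z,  H_1 ≅ Z^3.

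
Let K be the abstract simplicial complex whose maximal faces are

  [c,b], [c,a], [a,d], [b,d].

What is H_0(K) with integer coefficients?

K has 4 vertices, 4 edges.
rank ∂_0 = 0, rank ∂_1 = 3 ⇒ b_0 = 4 − 0 − 3 = 1; all invariant factors of ∂_1 are 1 so no torsion. So H_0 ≅ Z.

H_0 = Z.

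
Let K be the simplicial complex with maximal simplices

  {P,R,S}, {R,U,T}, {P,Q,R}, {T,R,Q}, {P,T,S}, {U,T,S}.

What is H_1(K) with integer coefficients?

Fix the vertex order P < Q < R < S < T < U and write every simplex with vertices in increasing order. Then dim K = 2 and the simplices of K are:

  0-simplices (6): P, Q, R, S, T, U
  1-simplices (12): PQ, PR, PS, PT, QR, QT, RS, RT, RU, ST, SU, TU
  2-simplices (6): PQR, PRS, PST, QRT, RTU, STU

Hence C_0 ≅ Z^6, C_1 ≅ Z^12, C_2 ≅ Z^6.

Boundary ∂_1: C_1 → C_0 maps an edge to its endpoints' difference, ∂[p,q] = q − p. For instance
  ∂TU = U − T.
The 6×12 boundary matrix has rank 5 and Smith normal form diag(1,1,1,1,1).

The boundary map ∂_2: C_2 → C_1 maps a triangle to the signed sum of its edges. For instance
  ∂PST = ST − PT + PS,
  ∂RTU = TU − RU + RT.
The resulting 12×6 matrix has rank 6, and its Smith normal form has invariant factors (1,1,1,1,1,1).

Computing H_k = (kernel of ∂_k) / (image of ∂_{k+1}):

  H_1: rank ker ∂_1 − rank ∂_2 = (12 − 5) − 6 = 1, and the invariant factors of ∂_2 are all 1, so H_1 ≅ Z.

H_1 = Z.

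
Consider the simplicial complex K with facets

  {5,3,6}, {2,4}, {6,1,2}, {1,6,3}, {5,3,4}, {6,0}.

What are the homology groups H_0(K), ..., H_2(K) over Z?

H_0 ≅ Z,  H_1 ≅ Z,  H_2 = 0.

Order the vertices as 0 < 1 < 2 < 3 < 4 < 5 < 6. Listing each simplex with vertices in this order, K has dimension 2 with simplices:

  0-simplices (7): [0], [1], [2], [3], [4], [5], [6]
  1-simplices (11): [0,6], [1,2], [1,3], [1,6], [2,4], [2,6], [3,4], [3,5], [3,6], [4,5], [5,6]
  2-simplices (4): [1,2,6], [1,3,6], [3,4,5], [3,5,6]

giving chain groups C_0 ≅ Z^7, C_1 ≅ Z^11, C_2 ≅ Z^4.

The boundary map ∂_1: C_1 → C_0 maps an edge to its endpoints' difference, ∂[p,q] = q − p. For instance
  ∂[3,5] = [5] − [3].
The 7×11 boundary matrix has rank 6 and Smith normal form diag(1,1,1,1,1,1).

The boundary map ∂_2: C_2 → C_1 maps a triangle to the signed sum of its edges. For instance
  ∂[1,2,6] = [2,6] − [1,6] + [1,2],
  ∂[3,5,6] = [5,6] − [3,6] + [3,5].
This gives a 11×4 integer matrix of rank 4; reducing to Smith normal form yields diagonal entries (1,1,1,1).

Now H_k = ker ∂_k / im ∂_{k+1}, so:

  H_0: rank C_0 − rank ∂_1 = 7 − 6 = 1, and the invariant factors of ∂_1 are all 1, so H_0 = Z.
  H_1: rank ker ∂_1 − rank ∂_2 = (11 − 6) − 4 = 1, and the invariant factors of ∂_2 are all 1, so H_1 = Z.
  H_2: rank ker ∂_2 − rank ∂_3 = (4 − 4) − 0 = 0, and there is no ∂_3, so H_2 = 0.

As a check, the Euler characteristic is 7 − 11 + 4 = 0, which agrees with 1 − 1 + 0 = 0.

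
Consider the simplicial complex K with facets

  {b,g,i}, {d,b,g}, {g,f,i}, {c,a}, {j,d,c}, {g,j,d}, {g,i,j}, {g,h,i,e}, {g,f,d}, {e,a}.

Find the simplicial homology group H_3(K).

H_3 ≅ 0.

Take the total order a < b < c < d < e < f < g < h < i < j on the vertex set. Then K (dimension 3) consists of the simplices:

  0-simplices (10): a, b, c, d, e, f, g, h, i, j
  1-simplices (20): ac, ae, bd, bg, bi, cd, cj, df, dg, dj, eg, eh, ei, fg, fi, gh, gi, gj, hi, ij
  2-simplices (11): bdg, bgi, cdj, dfg, dgj, egh, egi, ehi, fgi, ghi, gij
  3-simplices (1): eghi

Hence C_0 ≅ Z^10, C_1 ≅ Z^20, C_2 ≅ Z^11, C_3 ≅ Z^1.

∂_1: C_1 → C_0 sends each edge [p,q] (with p < q) to q − p. For instance
  ∂ac = c − a.
The 10×20 boundary matrix has rank 9 and Smith normal form diag(1,1,1,1,1,1,1,1,1).

Boundary ∂_2: C_2 → C_1 sends each 2-simplex [p,q,r] to [q,r] − [p,r] + [p,q]. For instance
  ∂gij = ij − gj + gi,
  ∂bdg = dg − bg + bd.
The resulting 20×11 matrix has rank 10, and its Smith normal form has invariant factors (1,1,1,1,1,1,1,1,1,1).

Boundary ∂_3: C_3 → C_2 sends each 3-simplex σ to the alternating sum Σ_i (−1)^i (σ with its i-th vertex removed). For instance
  ∂eghi = ghi − ehi + egi − egh.
This gives a 11×1 integer matrix of rank 1; reducing to Smith normal form yields diagonal entries (1).

From H_k ≅ ker(∂_k) / im(∂_{k+1}) we obtain:

  H_3: rank ker ∂_3 − rank ∂_4 = (1 − 1) − 0 = 0, and there is no ∂_4, so H_3 = 0.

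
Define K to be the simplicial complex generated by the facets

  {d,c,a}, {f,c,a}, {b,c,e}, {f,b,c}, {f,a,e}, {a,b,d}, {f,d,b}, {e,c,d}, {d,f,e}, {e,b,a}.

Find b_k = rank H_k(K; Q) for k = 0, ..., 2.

b_0 = 1, b_1 = 0, b_2 = 0.

Order the vertices as a < b < c < d < e < f. Listing each simplex with vertices in this order, K has dimension 2 with simplices:

  0-simplices (6): a, b, c, d, e, f
  1-simplices (15): ab, ac, ad, ae, af, bc, bd, be, bf, cd, ce, cf, de, df, ef
  2-simplices (10): abd, abe, acd, acf, aef, bce, bcf, bdf, cde, def

giving chain groups C_0 ≅ Z^6, C_1 ≅ Z^15, C_2 ≅ Z^10.

∂_1: C_1 → C_0 maps an edge to its endpoints' difference, ∂[p,q] = q − p. For instance
  ∂ce = e − c.
As a 6×15 matrix over Z this has rank 5, with invariant factors (1,1,1,1,1).

The boundary map ∂_2: C_2 → C_1 acts by ∂[p,q,r] = [q,r] − [p,r] + [p,q]. For instance
  ∂acf = cf − af + ac,
  ∂abd = bd − ad + ab.
The resulting 15×10 matrix has rank 10, and its Smith normal form has invariant factors (1,1,1,1,1,1,1,1,1,2).

From H_k ≅ ker(∂_k) / im(∂_{k+1}) we obtain:

  H_0: rank C_0 − rank ∂_1 = 6 − 5 = 1, and the invariant factors of ∂_1 are all 1, so H_0 ≅ Z.
  H_1: rank ker ∂_1 − rank ∂_2 = (15 − 5) − 10 = 0, and ∂_2 has invariant factor 2 > 1, so H_1 ≅ Z/2.
  H_2: rank ker ∂_2 − rank ∂_3 = (10 − 10) − 0 = 0, and there is no ∂_3, so H_2 ≅ 0.

(K is a triangulation of the real projective plane RP^2.)

Hence the Betti numbers are b_0 = 1, b_1 = 0, b_2 = 0.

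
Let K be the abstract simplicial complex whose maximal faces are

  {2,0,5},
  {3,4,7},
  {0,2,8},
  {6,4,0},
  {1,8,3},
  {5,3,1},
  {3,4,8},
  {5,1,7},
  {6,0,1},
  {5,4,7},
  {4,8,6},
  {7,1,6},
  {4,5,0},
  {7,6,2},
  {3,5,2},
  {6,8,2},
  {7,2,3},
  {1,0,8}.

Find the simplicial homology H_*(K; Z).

H_0 ≅ Z,  H_1 ≅ Z ⊕ Z/2Z,  H_2 = 0.

Take the total order 0 < 1 < 2 < 3 < 4 < 5 < 6 < 7 < 8 on the vertex set. Then K (dimension 2) consists of the simplices:

  0-simplices (9): [0], [1], [2], [3], [4], [5], [6], [7], [8]
  1-simplices (27): (27 of them)
  2-simplices (18): [0,1,6], [0,1,8], [0,2,5], [0,2,8], [0,4,5], [0,4,6], [1,3,5], [1,3,8], [1,5,7], [1,6,7], [2,3,5], [2,3,7], [2,6,7], [2,6,8], [3,4,7], [3,4,8], [4,5,7], [4,6,8]

so the chain groups are C_0 ≅ Z^9, C_1 ≅ Z^27, C_2 ≅ Z^18.

Boundary ∂_1: C_1 → C_0 is given by ∂[p,q] = [q] − [p]. For instance
  ∂[2,7] = [7] − [2].
This gives a 9×27 integer matrix of rank 8; reducing to Smith normal form yields diagonal entries (1,1,1,1,1,1,1,1).

Boundary ∂_2: C_2 → C_1 acts by ∂[p,q,r] = [q,r] − [p,r] + [p,q]. For instance
  ∂[2,3,7] = [3,7] − [2,7] + [2,3],
  ∂[1,3,5] = [3,5] − [1,5] + [1,3].
This gives a 27×18 integer matrix of rank 18; reducing to Smith normal form yields diagonal entries (1,1,1,1,1,1,1,1,1,1,1,1,1,1,1,1,1,2).

Now H_k = ker ∂_k / im ∂_{k+1}, so:

  H_0: rank C_0 − rank ∂_1 = 9 − 8 = 1, and the invariant factors of ∂_1 are all 1, so H_0 ≅ Z.
  H_1: rank ker ∂_1 − rank ∂_2 = (27 − 8) − 18 = 1, and ∂_2 has invariant factor 2 > 1, so H_1 ≅ Z ⊕ Z/2Z.
  H_2: rank ker ∂_2 − rank ∂_3 = (18 − 18) − 0 = 0, and there is no ∂_3, so H_2 ≅ 0.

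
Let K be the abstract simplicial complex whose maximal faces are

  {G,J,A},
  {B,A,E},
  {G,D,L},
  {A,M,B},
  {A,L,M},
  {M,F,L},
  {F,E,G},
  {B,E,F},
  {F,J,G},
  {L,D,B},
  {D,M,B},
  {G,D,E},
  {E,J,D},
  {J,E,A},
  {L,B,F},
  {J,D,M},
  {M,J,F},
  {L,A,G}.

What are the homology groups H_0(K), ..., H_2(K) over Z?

H_0 = Z,  H_1 = Z ⊕ Z/2Z,  H_2 = 0.

Order the vertices as A < B < D < E < F < G < J < L < M. Listing each simplex with vertices in this order, K has dimension 2 with simplices:

  0-simplices (9): A, B, D, E, F, G, J, L, M
  1-simplices (27): AB, AE, AG, AJ, AL, AM, BD, BE, BF, BL, BM, DE, DG, DJ, DL, DM, EF, EG, EJ, FG, FJ, FL, FM, GJ, GL, JM, LM
  2-simplices (18): ABE, ABM, AEJ, AGJ, AGL, ALM, BDL, BDM, BEF, BFL, DEG, DEJ, DGL, DJM, EFG, FGJ, FJM, FLM

giving chain groups C_0 ≅ Z^9, C_1 ≅ Z^27, C_2 ≅ Z^18.

Boundary ∂_1: C_1 → C_0 is given by ∂[p,q] = [q] − [p]. For instance
  ∂AM = M − A.
The resulting 9×27 matrix has rank 8, and its Smith normal form has invariant factors (1,1,1,1,1,1,1,1).

∂_2: C_2 → C_1 acts by ∂[p,q,r] = [q,r] − [p,r] + [p,q]. For instance
  ∂BDL = DL − BL + BD,
  ∂EFG = FG − EG + EF.
The resulting 27×18 matrix has rank 18, and its Smith normal form has invariant factors (1,1,1,1,1,1,1,1,1,1,1,1,1,1,1,1,1,2).

Reading off H_k = ker ∂_k / im ∂_{k+1}:

  H_0: rank C_0 − rank ∂_1 = 9 − 8 = 1, and the invariant factors of ∂_1 are all 1, so H_0 = Z.
  H_1: rank ker ∂_1 − rank ∂_2 = (27 − 8) − 18 = 1, and ∂_2 has invariant factor 2 > 1, so H_1 = Z ⊕ Z/2Z.
  H_2: rank ker ∂_2 − rank ∂_3 = (18 − 18) − 0 = 0, and there is no ∂_3, so H_2 = 0.

As a check, the Euler characteristic is 9 − 27 + 18 = 0, which agrees with 1 − 1 + 0 = 0.
(K is a triangulation of the Klein bottle.)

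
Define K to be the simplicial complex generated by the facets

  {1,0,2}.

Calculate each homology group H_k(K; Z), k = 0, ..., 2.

H_0 = Z,  H_1 = 0,  H_2 = 0.

Fix the vertex order 0 < 1 < 2 and write every simplex with vertices in increasing order. Then dim K = 2 and the simplices of K are:

  0-simplices (3): [0], [1], [2]
  1-simplices (3): [0,1], [0,2], [1,2]
  2-simplices (1): [0,1,2]

Hence C_0 ≅ Z^3, C_1 ≅ Z^3, C_2 ≅ Z^1.

∂_1: C_1 → C_0 is given by ∂[p,q] = [q] − [p]. For instance
  ∂[0,1] = [1] − [0].
As a 3×3 matrix over Z this has rank 2, with invariant factors (1,1).

Boundary ∂_2: C_2 → C_1 acts by ∂[p,q,r] = [q,r] − [p,r] + [p,q]. For instance
  ∂[0,1,2] = [1,2] − [0,2] + [0,1].
The 3×1 boundary matrix has rank 1 and Smith normal form diag(1).

Computing H_k = (kernel of ∂_k) / (image of ∂_{k+1}):

  H_0: rank C_0 − rank ∂_1 = 3 − 2 = 1, and the invariant factors of ∂_1 are all 1, so H_0 ≅ Z.
  H_1: rank ker ∂_1 − rank ∂_2 = (3 − 2) − 1 = 0, and the invariant factors of ∂_2 are all 1, so H_1 ≅ 0.
  H_2: rank ker ∂_2 − rank ∂_3 = (1 − 1) − 0 = 0, and there is no ∂_3, so H_2 ≅ 0.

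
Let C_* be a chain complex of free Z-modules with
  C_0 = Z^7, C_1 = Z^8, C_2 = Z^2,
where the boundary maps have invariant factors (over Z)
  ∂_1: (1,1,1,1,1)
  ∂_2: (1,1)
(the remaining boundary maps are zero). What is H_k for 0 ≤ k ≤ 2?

H_0: b_0 = 7 − 0 − 5 = 2; torsion from ∂_1 factors > 1: none. So H_0 = Z^2.
H_1: b_1 = 8 − 5 − 2 = 1; torsion from ∂_2 factors > 1: none. So H_1 = Z.
H_2: b_2 = 2 − 2 − 0 = 0; torsion from ∂_3 factors > 1: none. So H_2 = 0.

H_0 = Z^2,  H_1 = Z,  H_2 = 0.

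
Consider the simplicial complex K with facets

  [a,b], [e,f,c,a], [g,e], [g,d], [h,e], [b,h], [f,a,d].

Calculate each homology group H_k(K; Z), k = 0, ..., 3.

Fix the vertex order a < b < c < d < e < f < g < h and write every simplex with vertices in increasing order. Then dim K = 3 and the simplices of K are:

  0-simplices (8): a, b, c, d, e, f, g, h
  1-simplices (13): ab, ac, ad, ae, af, bh, ce, cf, df, dg, ef, eg, eh
  2-simplices (5): ace, acf, adf, aef, cef
  3-simplices (1): acef

Hence C_0 ≅ Z^8, C_1 ≅ Z^13, C_2 ≅ Z^5, C_3 ≅ Z^1.

Boundary ∂_1: C_1 → C_0 maps an edge to its endpoints' difference, ∂[p,q] = q − p. For instance
  ∂ae = e − a.
The 8×13 boundary matrix has rank 7 and Smith normal form diag(1,1,1,1,1,1,1).

∂_2: C_2 → C_1 sends each 2-simplex [p,q,r] to [q,r] − [p,r] + [p,q]. For instance
  ∂aef = ef − af + ae,
  ∂adf = df − af + ad.
This gives a 13×5 integer matrix of rank 4; reducing to Smith normal form yields diagonal entries (1,1,1,1).

Boundary ∂_3: C_3 → C_2 sends each 3-simplex σ to the alternating sum Σ_i (−1)^i (σ with its i-th vertex removed). For instance
  ∂acef = cef − aef + acf − ace.
The 5×1 boundary matrix has rank 1 and Smith normal form diag(1).

Now H_k = ker ∂_k / im ∂_{k+1}, so:

  H_0: rank C_0 − rank ∂_1 = 8 − 7 = 1, and the invariant factors of ∂_1 are all 1, so H_0 ≅ Z.
  H_1: rank ker ∂_1 − rank ∂_2 = (13 − 7) − 4 = 2, and the invariant factors of ∂_2 are all 1, so H_1 ≅ Z^2.
  H_2: rank ker ∂_2 − rank ∂_3 = (5 − 4) − 1 = 0, and the invariant factors of ∂_3 are all 1, so H_2 ≅ 0.
  H_3: rank ker ∂_3 − rank ∂_4 = (1 − 1) − 0 = 0, and there is no ∂_4, so H_3 ≅ 0.

As a check, the Euler characteristic is 8 − 13 + 5 − 1 = -1, which agrees with 1 − 2 + 0 − 0 = -1.

H_0 ≅ Z,  H_1 ≅ Z^2,  H_2 = 0,  H_3 = 0.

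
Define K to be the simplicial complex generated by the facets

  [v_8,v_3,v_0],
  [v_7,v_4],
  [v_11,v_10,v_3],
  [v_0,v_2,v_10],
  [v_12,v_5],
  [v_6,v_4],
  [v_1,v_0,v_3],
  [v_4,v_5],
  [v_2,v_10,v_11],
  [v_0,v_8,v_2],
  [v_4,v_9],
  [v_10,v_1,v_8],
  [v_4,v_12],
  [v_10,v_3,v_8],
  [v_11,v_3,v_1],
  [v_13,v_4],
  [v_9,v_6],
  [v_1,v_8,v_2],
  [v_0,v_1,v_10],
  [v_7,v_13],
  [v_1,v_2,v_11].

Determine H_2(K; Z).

H_2 = 0.

Take the total order v_0 < v_1 < v_2 < v_3 < v_4 < v_5 < v_6 < v_7 < v_8 < v_9 < v_10 < v_11 < v_12 < v_13 on the vertex set. Then K (dimension 2) consists of the simplices:

  0-simplices (14): [v_0], [v_1], [v_2], [v_3], [v_4], [v_5], [v_6], [v_7], [v_8], [v_9], [v_10], [v_11], [v_12], [v_13]
  1-simplices (27): (27 of them)
  2-simplices (12): (12 of them)

Hence C_0 ≅ Z^14, C_1 ≅ Z^27, C_2 ≅ Z^12.

The boundary map ∂_1: C_1 → C_0 is given by ∂[p,q] = [q] − [p].
The 14×27 boundary matrix has rank 12 and Smith normal form diag(1,1,1,1,1,1,1,1,1,1,1,1).

The boundary map ∂_2: C_2 → C_1 sends each 2-simplex [p,q,r] to [q,r] − [p,r] + [p,q]. For instance
  ∂[v_0,v_1,v_3] = [v_1,v_3] − [v_0,v_3] + [v_0,v_1],
  ∂[v_1,v_2,v_11] = [v_2,v_11] − [v_1,v_11] + [v_1,v_2].
This gives a 27×12 integer matrix of rank 12; reducing to Smith normal form yields diagonal entries (1,1,1,1,1,1,1,1,1,1,1,2).

Computing H_k = (kernel of ∂_k) / (image of ∂_{k+1}):

  H_2: rank ker ∂_2 − rank ∂_3 = (12 − 12) − 0 = 0, and there is no ∂_3, so H_2 ≅ 0.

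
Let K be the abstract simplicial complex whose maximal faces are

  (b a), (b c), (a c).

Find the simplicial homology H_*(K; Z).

We work with the vertex ordering a < b < c. The simplices of K, each written with vertices in increasing order, are:

  0-simplices (3): a, b, c
  1-simplices (3): ab, ac, bc

Hence C_0 ≅ Z^3, C_1 ≅ Z^3.

Boundary ∂_1: C_1 → C_0 is given by ∂[p,q] = [q] − [p].
The resulting 3×3 matrix has rank 2, and its Smith normal form has invariant factors (1,1).

Now H_k = ker ∂_k / im ∂_{k+1}, so:

  H_0: rank C_0 − rank ∂_1 = 3 − 2 = 1, and the invariant factors of ∂_1 are all 1, so H_0 ≅ Z.
  H_1: rank ker ∂_1 − rank ∂_2 = (3 − 2) − 0 = 1, and there is no ∂_2, so H_1 ≅ Z.

As a check, the Euler characteristic is 3 − 3 = 0, which agrees with 1 − 1 = 0.

H_0 = Z,  H_1 = Z.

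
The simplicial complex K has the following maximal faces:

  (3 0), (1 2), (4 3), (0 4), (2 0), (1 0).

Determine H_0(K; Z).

H_0 ≅ Z.

Fix the vertex order 0 < 1 < 2 < 3 < 4 and write every simplex with vertices in increasing order. Then dim K = 1 and the simplices of K are:

  0-simplices (5): [0], [1], [2], [3], [4]
  1-simplices (6): [0,1], [0,2], [0,3], [0,4], [1,2], [3,4]

giving chain groups C_0 ≅ Z^5, C_1 ≅ Z^6.

The boundary map ∂_1: C_1 → C_0 maps an edge to its endpoints' difference, ∂[p,q] = q − p.
As a 5×6 matrix over Z this has rank 4, with invariant factors (1,1,1,1).

Reading off H_k = ker ∂_k / im ∂_{k+1}:

  H_0: rank C_0 − rank ∂_1 = 5 − 4 = 1, and the invariant factors of ∂_1 are all 1, so H_0 = Z.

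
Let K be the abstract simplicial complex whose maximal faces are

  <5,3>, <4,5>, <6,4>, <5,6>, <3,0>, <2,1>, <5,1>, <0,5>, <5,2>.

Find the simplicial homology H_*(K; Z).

H_0 = Z,  H_1 = Z^3.

Take the total order 0 < 1 < 2 < 3 < 4 < 5 < 6 on the vertex set. Then K (dimension 1) consists of the simplices:

  0-simplices (7): [0], [1], [2], [3], [4], [5], [6]
  1-simplices (9): [0,3], [0,5], [1,2], [1,5], [2,5], [3,5], [4,5], [4,6], [5,6]

giving chain groups C_0 ≅ Z^7, C_1 ≅ Z^9.

Boundary ∂_1: C_1 → C_0 sends each edge [p,q] (with p < q) to q − p. For instance
  ∂[1,5] = [5] − [1].
This gives a 7×9 integer matrix of rank 6; reducing to Smith normal form yields diagonal entries (1,1,1,1,1,1).

Now H_k = ker ∂_k / im ∂_{k+1}, so:

  H_0: rank C_0 − rank ∂_1 = 7 − 6 = 1, and the invariant factors of ∂_1 are all 1, so H_0 ≅ Z.
  H_1: rank ker ∂_1 − rank ∂_2 = (9 − 6) − 0 = 3, and there is no ∂_2, so H_1 ≅ Z^3.

(K is a triangulation of a wedge of 3 circles.)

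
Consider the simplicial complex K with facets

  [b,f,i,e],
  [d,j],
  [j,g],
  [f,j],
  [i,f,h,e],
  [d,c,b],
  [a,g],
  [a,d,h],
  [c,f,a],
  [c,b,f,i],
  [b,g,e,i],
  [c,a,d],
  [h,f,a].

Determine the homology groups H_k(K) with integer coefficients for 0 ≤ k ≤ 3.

K has 10 vertices, 26 edges, 18 triangles, 4 3-simplices.
rank ∂_0 = 0, rank ∂_1 = 9 ⇒ b_0 = 10 − 0 − 9 = 1; all invariant factors of ∂_1 are 1 so no torsion. So H_0 ≅ Z.
rank ∂_1 = 9, rank ∂_2 = 14 ⇒ b_1 = 26 − 9 − 14 = 3; all invariant factors of ∂_2 are 1 so no torsion. So H_1 ≅ Z^3.
rank ∂_2 = 14, rank ∂_3 = 4 ⇒ b_2 = 18 − 14 − 4 = 0; all invariant factors of ∂_3 are 1 so no torsion. So H_2 ≅ 0.
rank ∂_3 = 4, rank ∂_4 = 0 ⇒ b_3 = 4 − 4 − 0 = 0. So H_3 ≅ 0.

H_0 = Z,  H_1 = Z^3,  H_2 = 0,  H_3 = 0.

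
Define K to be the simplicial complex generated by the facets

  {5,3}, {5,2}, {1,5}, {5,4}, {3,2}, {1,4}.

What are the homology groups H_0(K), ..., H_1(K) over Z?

H_0 = Z,  H_1 = Z^2.

K has 5 vertices, 6 edges.
rank ∂_0 = 0, rank ∂_1 = 4 ⇒ b_0 = 5 − 0 − 4 = 1; all invariant factors of ∂_1 are 1 so no torsion. So H_0 ≅ Z.
rank ∂_1 = 4, rank ∂_2 = 0 ⇒ b_1 = 6 − 4 − 0 = 2. So H_1 ≅ Z^2.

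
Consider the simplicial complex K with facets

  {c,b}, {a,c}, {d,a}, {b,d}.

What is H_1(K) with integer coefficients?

H_1 ≅ Z.

We work with the vertex ordering a < b < c < d. The simplices of K, each written with vertices in increasing order, are:

  0-simplices (4): a, b, c, d
  1-simplices (4): ac, ad, bc, bd

giving chain groups C_0 ≅ Z^4, C_1 ≅ Z^4.

∂_1: C_1 → C_0 sends each edge [p,q] (with p < q) to q − p.
This gives a 4×4 integer matrix of rank 3; reducing to Smith normal form yields diagonal entries (1,1,1).

From H_k ≅ ker(∂_k) / im(∂_{k+1}) we obtain:

  H_1: rank ker ∂_1 − rank ∂_2 = (4 − 3) − 0 = 1, and there is no ∂_2, so H_1 ≅ Z.

(K is a triangulation of the circle S^1.)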